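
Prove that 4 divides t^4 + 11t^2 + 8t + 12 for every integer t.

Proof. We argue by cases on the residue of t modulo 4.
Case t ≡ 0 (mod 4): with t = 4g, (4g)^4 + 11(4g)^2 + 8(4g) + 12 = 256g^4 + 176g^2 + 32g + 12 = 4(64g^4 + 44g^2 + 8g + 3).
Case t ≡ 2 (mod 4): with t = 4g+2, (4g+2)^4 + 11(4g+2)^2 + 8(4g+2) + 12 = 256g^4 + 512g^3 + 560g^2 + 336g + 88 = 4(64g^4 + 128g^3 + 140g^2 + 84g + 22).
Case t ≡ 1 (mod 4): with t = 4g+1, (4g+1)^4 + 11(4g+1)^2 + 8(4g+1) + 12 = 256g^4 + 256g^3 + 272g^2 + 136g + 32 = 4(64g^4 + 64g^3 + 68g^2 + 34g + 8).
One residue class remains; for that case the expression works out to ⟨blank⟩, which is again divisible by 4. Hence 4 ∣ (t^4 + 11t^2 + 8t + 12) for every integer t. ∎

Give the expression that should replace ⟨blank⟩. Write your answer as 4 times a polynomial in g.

4(64g^4 + 192g^3 + 260g^2 + 182g + 54)

The residues treated are {0, 2, 1}, so the missing case is t ≡ 3 (mod 4); write t = 4g+3.
Then (4g+3)^4 + 11(4g+3)^2 + 8(4g+3) + 12 = 256g^4 + 768g^3 + 1040g^2 + 728g + 216 = 4(64g^4 + 192g^3 + 260g^2 + 182g + 54).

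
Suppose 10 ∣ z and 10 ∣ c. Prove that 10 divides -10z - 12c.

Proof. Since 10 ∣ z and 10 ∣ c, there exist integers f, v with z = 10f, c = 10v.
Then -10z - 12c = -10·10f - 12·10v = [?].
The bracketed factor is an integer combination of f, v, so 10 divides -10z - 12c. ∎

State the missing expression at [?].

Each term has a factor of 10: -10·10f - 12·10v = 10·(-10f - 12v).
Since -10f - 12v is an integer, 10 ∣ (-10z - 12c).

10(-10f - 12v)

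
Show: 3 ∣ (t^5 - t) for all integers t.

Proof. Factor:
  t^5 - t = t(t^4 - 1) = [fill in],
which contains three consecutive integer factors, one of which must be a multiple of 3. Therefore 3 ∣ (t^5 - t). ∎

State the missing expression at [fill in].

(t - 1)t(t + 1)(t^2 + 1)

t^4 - 1 = (t^2 - 1)(t^2 + 1), and t^2 - 1 = (t-1)(t+1).
So t(t^4 - 1) = (t - 1)t(t + 1)(t^2 + 1).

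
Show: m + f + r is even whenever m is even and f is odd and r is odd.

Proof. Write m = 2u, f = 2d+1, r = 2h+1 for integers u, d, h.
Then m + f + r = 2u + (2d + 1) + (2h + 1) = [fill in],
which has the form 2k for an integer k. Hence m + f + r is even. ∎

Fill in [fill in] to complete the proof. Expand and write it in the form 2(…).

Expanding: 2u + (2d + 1) + (2h + 1) = 2d + 2h + 2u + 2.
Every term is even; pulling out the factor of 2 gives 2(d + h + u + 1).

2(d + h + u + 1)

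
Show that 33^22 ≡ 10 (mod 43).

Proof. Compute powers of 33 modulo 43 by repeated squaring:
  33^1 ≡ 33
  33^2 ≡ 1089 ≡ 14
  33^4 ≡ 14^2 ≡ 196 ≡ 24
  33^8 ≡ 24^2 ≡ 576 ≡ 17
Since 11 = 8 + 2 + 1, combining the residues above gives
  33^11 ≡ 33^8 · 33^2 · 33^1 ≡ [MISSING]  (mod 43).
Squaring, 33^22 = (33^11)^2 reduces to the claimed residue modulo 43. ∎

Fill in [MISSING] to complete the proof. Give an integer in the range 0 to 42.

28

33^8 · 33^2 · 33^1 ≡ 17 · 14 · 33 = 7854.
7854 mod 43 = 28, so 33^11 ≡ 28 (mod 43).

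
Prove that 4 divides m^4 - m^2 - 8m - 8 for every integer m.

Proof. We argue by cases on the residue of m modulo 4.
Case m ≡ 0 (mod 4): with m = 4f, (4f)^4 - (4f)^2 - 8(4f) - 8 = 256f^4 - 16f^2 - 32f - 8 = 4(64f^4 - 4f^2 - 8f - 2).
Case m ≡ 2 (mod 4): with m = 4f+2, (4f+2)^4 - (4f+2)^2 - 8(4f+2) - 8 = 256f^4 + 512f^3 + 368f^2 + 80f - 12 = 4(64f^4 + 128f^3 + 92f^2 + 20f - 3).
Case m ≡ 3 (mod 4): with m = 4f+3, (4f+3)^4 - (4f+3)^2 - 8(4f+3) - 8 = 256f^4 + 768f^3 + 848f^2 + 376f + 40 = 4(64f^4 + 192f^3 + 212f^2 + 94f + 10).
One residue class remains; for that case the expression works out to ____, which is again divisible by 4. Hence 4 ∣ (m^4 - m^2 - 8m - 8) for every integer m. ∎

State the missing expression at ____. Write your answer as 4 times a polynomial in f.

The residues treated are {0, 2, 3}, so the missing case is m ≡ 1 (mod 4); write m = 4f+1.
Then (4f+1)^4 - (4f+1)^2 - 8(4f+1) - 8 = 256f^4 + 256f^3 + 80f^2 - 24f - 16 = 4(64f^4 + 64f^3 + 20f^2 - 6f - 4).

4(64f^4 + 64f^3 + 20f^2 - 6f - 4)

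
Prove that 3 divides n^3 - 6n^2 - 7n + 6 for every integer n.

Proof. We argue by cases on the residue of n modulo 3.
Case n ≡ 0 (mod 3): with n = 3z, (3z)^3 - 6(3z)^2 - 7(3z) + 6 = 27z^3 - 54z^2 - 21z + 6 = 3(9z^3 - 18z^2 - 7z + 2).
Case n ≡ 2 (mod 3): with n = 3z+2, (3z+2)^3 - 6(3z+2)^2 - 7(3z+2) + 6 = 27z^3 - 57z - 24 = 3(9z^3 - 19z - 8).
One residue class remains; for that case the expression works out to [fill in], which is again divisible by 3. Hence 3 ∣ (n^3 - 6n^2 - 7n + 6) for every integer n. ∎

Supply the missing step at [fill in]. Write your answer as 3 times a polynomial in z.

Only n ≡ 1 (mod 3) is unaccounted for. Put n = 3z+1:
(3z+1)^3 - 6(3z+1)^2 - 7(3z+1) + 6 expands to 27z^3 - 27z^2 - 48z - 6,
and factoring out 3 leaves 3(9z^3 - 9z^2 - 16z - 2).

3(9z^3 - 9z^2 - 16z - 2)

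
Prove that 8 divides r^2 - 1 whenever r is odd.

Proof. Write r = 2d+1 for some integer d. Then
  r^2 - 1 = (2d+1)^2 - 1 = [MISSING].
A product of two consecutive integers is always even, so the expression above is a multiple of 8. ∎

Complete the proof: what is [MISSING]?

4d(d + 1)

(2d+1)^2 - 1 = 4d^2 + 4d + 1 - 1 = 4d^2 + 4d = 4d(d+1).
Since d and d+1 are consecutive, d(d+1) is even, and 4·(even) is a multiple of 8.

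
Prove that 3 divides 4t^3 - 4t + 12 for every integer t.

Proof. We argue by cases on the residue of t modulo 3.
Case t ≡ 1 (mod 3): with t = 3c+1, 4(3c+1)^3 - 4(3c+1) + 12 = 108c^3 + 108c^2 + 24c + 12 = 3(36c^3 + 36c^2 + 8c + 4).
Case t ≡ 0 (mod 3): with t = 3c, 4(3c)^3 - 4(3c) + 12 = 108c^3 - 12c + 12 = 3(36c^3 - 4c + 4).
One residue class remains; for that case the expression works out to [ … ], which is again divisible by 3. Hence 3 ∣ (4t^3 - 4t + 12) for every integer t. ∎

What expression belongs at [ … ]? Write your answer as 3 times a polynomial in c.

Only t ≡ 2 (mod 3) is unaccounted for. Put t = 3c+2:
4(3c+2)^3 - 4(3c+2) + 12 expands to 108c^3 + 216c^2 + 132c + 36,
and factoring out 3 leaves 3(36c^3 + 72c^2 + 44c + 12).

3(36c^3 + 72c^2 + 44c + 12)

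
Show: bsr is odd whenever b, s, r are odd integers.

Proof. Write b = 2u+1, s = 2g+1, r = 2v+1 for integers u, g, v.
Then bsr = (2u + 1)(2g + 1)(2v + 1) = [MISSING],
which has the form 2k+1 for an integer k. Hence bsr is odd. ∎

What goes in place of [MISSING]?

2(4guv + 2gu + 2gv + g + 2uv + u + v) + 1

Expanding: (2u + 1)(2g + 1)(2v + 1) = 8guv + 4gu + 4gv + 2g + 4uv + 2u + 2v + 1.
Every term except the constant is even, so this is 2(4guv + 2gu + 2gv + g + 2uv + u + v) + 1,
and 4guv + 2gu + 2gv + g + 2uv + u + v ∈ ℤ gives the required form.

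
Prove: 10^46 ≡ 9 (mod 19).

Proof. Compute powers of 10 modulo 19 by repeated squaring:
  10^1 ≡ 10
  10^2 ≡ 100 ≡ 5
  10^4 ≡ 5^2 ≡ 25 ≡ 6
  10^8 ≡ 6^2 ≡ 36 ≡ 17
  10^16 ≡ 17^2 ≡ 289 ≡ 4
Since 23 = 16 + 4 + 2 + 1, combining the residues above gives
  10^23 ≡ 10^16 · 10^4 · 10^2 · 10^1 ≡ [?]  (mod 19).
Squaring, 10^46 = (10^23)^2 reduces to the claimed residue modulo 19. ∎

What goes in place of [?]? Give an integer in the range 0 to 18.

Multiply the listed residues: 4 · 6 · 5 · 10 = 24 → 120 → 1200.
Reducing modulo 19: 1200 = 63·19 + 3, so 10^23 ≡ 3.

3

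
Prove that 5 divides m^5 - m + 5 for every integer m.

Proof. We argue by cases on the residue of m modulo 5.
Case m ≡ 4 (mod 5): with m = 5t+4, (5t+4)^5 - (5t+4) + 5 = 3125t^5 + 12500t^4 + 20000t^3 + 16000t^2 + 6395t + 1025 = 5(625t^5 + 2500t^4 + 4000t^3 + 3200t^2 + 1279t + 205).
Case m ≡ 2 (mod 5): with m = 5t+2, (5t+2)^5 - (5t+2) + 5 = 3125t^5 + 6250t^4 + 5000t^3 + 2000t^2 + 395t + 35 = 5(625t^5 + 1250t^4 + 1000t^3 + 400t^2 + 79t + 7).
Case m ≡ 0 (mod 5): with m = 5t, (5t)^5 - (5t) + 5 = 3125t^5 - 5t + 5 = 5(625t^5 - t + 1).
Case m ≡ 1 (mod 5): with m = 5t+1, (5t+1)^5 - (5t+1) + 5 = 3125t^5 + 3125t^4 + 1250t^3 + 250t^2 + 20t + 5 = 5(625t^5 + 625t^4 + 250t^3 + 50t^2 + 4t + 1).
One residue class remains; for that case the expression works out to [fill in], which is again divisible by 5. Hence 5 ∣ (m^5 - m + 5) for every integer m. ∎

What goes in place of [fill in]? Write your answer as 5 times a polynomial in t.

5(625t^5 + 1875t^4 + 2250t^3 + 1350t^2 + 404t + 49)

The residues treated are {4, 2, 0, 1}, so the missing case is m ≡ 3 (mod 5); write m = 5t+3.
Then (5t+3)^5 - (5t+3) + 5 = 3125t^5 + 9375t^4 + 11250t^3 + 6750t^2 + 2020t + 245 = 5(625t^5 + 1875t^4 + 2250t^3 + 1350t^2 + 404t + 49).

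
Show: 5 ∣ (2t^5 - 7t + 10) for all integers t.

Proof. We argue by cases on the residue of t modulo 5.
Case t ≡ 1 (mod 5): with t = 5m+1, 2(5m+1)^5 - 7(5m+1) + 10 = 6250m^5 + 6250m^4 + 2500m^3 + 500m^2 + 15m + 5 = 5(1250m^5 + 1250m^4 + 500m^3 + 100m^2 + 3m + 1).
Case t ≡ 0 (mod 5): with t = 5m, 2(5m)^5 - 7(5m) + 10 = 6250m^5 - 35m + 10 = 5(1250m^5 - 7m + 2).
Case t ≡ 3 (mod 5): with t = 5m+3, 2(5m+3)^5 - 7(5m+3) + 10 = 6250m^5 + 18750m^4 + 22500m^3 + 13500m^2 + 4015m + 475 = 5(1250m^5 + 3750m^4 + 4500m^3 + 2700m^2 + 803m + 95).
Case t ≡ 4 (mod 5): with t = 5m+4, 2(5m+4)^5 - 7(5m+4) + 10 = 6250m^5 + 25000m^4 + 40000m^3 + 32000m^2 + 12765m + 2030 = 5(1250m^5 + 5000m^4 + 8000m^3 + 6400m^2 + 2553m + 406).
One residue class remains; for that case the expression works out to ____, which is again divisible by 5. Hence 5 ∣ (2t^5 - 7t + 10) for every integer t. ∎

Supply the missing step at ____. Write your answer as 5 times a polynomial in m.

The residues treated are {1, 0, 3, 4}, so the missing case is t ≡ 2 (mod 5); write t = 5m+2.
Then 2(5m+2)^5 - 7(5m+2) + 10 = 6250m^5 + 12500m^4 + 10000m^3 + 4000m^2 + 765m + 60 = 5(1250m^5 + 2500m^4 + 2000m^3 + 800m^2 + 153m + 12).

5(1250m^5 + 2500m^4 + 2000m^3 + 800m^2 + 153m + 12)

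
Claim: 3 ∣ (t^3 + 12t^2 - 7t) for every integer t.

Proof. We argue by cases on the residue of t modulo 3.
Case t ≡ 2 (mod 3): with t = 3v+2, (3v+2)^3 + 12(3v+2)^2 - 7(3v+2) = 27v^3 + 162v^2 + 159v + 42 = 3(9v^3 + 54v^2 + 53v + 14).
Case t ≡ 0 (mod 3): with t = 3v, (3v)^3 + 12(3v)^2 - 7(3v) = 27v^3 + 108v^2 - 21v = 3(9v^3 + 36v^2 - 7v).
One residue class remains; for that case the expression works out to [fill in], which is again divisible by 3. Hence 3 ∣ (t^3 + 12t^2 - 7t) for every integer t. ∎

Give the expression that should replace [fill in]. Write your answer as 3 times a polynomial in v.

Only t ≡ 1 (mod 3) is unaccounted for. Put t = 3v+1:
(3v+1)^3 + 12(3v+1)^2 - 7(3v+1) expands to 27v^3 + 135v^2 + 60v + 6,
and factoring out 3 leaves 3(9v^3 + 45v^2 + 20v + 2).

3(9v^3 + 45v^2 + 20v + 2)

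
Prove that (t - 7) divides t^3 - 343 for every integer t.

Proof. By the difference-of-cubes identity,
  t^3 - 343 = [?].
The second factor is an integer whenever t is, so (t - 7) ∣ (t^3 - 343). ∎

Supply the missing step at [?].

Polynomial division of t^3 - 343 by t - 7 leaves remainder 0 and quotient t^2 + 7t + 49.
Hence t^3 - 343 = (t - 7)(t^2 + 7t + 49).

(t - 7)(t^2 + 7t + 49)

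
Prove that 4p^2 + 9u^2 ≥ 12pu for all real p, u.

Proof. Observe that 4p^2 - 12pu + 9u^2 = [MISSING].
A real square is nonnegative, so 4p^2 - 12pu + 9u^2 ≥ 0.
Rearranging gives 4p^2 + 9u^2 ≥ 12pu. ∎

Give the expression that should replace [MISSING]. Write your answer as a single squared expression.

4p^2 - 12pu + 9u^2 is a perfect-square trinomial: the outer terms are (2p)^2 and (3u)^2, and the cross term is -2·2p·3u.
So 4p^2 - 12pu + 9u^2 = (2p - 3u)^2 ≥ 0.

(2p - 3u)^2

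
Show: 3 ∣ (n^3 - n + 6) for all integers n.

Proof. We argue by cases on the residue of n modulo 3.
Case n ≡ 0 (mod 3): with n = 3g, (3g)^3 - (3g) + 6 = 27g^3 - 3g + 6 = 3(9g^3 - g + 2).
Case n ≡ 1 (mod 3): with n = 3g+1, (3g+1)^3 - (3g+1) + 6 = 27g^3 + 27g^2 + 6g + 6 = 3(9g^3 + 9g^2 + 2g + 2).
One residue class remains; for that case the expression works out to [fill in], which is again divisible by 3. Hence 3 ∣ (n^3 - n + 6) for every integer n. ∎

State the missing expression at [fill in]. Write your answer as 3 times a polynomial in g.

3(9g^3 + 18g^2 + 11g + 4)

The residues treated are {0, 1}, so the missing case is n ≡ 2 (mod 3); write n = 3g+2.
Then (3g+2)^3 - (3g+2) + 6 = 27g^3 + 54g^2 + 33g + 12 = 3(9g^3 + 18g^2 + 11g + 4).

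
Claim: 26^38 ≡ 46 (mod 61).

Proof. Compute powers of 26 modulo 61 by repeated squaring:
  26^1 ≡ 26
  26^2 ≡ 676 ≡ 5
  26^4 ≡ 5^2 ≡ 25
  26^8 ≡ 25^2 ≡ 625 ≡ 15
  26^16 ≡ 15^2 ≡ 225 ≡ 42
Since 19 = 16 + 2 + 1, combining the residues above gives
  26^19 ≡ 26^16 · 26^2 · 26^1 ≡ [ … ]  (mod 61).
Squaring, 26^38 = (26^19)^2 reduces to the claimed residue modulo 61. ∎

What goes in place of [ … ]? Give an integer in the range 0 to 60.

31

26^16 · 26^2 · 26^1 ≡ 42 · 5 · 26 = 5460.
5460 mod 61 = 31, so 26^19 ≡ 31 (mod 61).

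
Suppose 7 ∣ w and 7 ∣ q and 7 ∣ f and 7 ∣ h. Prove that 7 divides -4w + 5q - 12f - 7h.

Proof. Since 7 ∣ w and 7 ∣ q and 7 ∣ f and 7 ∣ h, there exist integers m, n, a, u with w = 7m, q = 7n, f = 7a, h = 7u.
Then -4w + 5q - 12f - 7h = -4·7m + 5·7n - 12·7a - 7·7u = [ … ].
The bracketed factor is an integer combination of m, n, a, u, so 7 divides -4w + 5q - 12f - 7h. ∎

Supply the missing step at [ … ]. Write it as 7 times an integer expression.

Each term has a factor of 7: -4·7m + 5·7n - 12·7a - 7·7u = 7·(-12a - 4m + 5n - 7u).
Since -12a - 4m + 5n - 7u is an integer, 7 ∣ (-4w + 5q - 12f - 7h).

7(-12a - 4m + 5n - 7u)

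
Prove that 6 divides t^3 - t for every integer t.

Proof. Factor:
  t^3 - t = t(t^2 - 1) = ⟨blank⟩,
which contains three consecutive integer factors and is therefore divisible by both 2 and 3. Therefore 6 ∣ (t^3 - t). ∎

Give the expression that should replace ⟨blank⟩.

t(t^2 - 1) = t(t - 1)(t + 1) = (t - 1)t(t + 1).
These three factors are consecutive integers, so their product is divisible by 6.

(t - 1)t(t + 1)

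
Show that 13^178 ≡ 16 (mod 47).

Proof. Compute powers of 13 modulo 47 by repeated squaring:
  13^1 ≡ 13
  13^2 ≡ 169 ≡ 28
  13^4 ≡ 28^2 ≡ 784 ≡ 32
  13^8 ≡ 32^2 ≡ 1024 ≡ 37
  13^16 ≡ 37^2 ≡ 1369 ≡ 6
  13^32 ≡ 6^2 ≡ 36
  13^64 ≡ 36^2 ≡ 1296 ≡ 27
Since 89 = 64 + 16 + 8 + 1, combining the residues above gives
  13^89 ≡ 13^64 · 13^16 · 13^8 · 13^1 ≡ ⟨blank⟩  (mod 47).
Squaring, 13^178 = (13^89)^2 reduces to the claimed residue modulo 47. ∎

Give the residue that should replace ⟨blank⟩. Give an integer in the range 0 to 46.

13^64 · 13^16 · 13^8 · 13^1 ≡ 27 · 6 · 37 · 13 = 77922.
77922 mod 47 = 43, so 13^89 ≡ 43 (mod 47).

43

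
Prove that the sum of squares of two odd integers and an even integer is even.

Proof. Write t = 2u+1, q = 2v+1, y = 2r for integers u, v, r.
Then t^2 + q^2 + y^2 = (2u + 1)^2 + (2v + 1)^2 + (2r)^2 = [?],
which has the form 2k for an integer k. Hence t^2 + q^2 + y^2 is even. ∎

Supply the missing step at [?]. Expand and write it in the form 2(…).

Expanding: (2u + 1)^2 + (2v + 1)^2 + (2r)^2 = 4r^2 + 4u^2 + 4u + 4v^2 + 4v + 2.
Every term is even; pulling out the factor of 2 gives 2(2r^2 + 2u^2 + 2u + 2v^2 + 2v + 1).

2(2r^2 + 2u^2 + 2u + 2v^2 + 2v + 1)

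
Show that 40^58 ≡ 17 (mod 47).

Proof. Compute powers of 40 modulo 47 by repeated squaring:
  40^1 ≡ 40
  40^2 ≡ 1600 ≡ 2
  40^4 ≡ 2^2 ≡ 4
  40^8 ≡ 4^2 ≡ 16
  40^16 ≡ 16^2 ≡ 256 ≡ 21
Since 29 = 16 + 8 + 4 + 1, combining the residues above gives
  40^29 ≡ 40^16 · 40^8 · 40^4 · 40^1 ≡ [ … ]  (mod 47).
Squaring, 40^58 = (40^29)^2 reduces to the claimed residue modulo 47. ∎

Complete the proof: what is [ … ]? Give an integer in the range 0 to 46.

Multiply the listed residues: 21 · 16 · 4 · 40 = 336 → 1344 → 53760.
Reducing modulo 47: 53760 = 1143·47 + 39, so 40^29 ≡ 39.

39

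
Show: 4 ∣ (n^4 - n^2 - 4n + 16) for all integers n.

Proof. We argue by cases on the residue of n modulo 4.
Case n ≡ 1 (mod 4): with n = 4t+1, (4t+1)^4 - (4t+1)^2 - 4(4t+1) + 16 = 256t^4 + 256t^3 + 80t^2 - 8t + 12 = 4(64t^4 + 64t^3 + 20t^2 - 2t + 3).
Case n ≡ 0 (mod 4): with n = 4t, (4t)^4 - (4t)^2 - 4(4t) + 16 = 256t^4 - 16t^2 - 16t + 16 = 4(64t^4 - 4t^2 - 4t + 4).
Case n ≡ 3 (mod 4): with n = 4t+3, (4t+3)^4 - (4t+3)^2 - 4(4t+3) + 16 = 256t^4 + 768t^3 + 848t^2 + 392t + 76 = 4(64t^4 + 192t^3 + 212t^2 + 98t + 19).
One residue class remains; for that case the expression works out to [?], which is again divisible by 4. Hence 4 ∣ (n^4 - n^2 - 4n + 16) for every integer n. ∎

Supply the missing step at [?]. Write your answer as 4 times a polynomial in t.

The residues treated are {1, 0, 3}, so the missing case is n ≡ 2 (mod 4); write n = 4t+2.
Then (4t+2)^4 - (4t+2)^2 - 4(4t+2) + 16 = 256t^4 + 512t^3 + 368t^2 + 96t + 20 = 4(64t^4 + 128t^3 + 92t^2 + 24t + 5).

4(64t^4 + 128t^3 + 92t^2 + 24t + 5)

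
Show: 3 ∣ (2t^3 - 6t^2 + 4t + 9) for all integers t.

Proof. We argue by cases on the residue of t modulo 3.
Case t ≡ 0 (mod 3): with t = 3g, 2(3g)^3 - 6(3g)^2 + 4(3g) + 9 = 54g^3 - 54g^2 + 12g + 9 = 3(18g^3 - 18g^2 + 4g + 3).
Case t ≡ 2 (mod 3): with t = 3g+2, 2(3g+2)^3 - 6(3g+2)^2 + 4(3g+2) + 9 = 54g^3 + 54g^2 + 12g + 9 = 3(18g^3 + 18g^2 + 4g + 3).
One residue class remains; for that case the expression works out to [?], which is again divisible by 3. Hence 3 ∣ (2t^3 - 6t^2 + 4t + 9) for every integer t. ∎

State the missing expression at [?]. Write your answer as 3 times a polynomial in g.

3(18g^3 - 2g + 3)

Only t ≡ 1 (mod 3) is unaccounted for. Put t = 3g+1:
2(3g+1)^3 - 6(3g+1)^2 + 4(3g+1) + 9 expands to 54g^3 - 6g + 9,
and factoring out 3 leaves 3(18g^3 - 2g + 3).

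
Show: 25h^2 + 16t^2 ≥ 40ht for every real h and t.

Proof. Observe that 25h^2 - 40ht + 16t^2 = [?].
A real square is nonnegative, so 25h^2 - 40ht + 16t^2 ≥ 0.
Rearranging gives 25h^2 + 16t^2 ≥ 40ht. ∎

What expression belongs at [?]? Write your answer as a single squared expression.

(5h - 4t)^2

25h^2 - 40ht + 16t^2 is a perfect-square trinomial: the outer terms are (5h)^2 and (4t)^2, and the cross term is -2·5h·4t.
So 25h^2 - 40ht + 16t^2 = (5h - 4t)^2 ≥ 0.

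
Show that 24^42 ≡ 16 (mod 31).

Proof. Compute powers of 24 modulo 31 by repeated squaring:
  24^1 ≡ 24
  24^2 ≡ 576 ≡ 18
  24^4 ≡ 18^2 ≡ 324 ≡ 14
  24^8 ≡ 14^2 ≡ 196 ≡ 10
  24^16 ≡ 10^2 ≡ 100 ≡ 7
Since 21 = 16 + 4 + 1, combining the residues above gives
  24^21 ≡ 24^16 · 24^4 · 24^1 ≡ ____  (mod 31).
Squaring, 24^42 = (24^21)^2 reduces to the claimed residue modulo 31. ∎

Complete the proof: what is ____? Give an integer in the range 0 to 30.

27

Multiply the listed residues: 7 · 14 · 24 = 98 → 2352.
Reducing modulo 31: 2352 = 75·31 + 27, so 24^21 ≡ 27.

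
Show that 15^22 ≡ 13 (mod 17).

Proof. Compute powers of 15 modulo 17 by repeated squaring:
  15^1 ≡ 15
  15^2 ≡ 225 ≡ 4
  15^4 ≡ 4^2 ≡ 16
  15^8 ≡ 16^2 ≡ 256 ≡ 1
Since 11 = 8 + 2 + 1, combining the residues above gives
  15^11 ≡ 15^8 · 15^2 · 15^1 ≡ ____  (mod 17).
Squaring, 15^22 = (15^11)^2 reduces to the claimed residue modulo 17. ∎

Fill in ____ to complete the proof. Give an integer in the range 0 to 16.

9

Multiply the listed residues: 1 · 4 · 15 = 4 → 60.
Reducing modulo 17: 60 = 3·17 + 9, so 15^11 ≡ 9.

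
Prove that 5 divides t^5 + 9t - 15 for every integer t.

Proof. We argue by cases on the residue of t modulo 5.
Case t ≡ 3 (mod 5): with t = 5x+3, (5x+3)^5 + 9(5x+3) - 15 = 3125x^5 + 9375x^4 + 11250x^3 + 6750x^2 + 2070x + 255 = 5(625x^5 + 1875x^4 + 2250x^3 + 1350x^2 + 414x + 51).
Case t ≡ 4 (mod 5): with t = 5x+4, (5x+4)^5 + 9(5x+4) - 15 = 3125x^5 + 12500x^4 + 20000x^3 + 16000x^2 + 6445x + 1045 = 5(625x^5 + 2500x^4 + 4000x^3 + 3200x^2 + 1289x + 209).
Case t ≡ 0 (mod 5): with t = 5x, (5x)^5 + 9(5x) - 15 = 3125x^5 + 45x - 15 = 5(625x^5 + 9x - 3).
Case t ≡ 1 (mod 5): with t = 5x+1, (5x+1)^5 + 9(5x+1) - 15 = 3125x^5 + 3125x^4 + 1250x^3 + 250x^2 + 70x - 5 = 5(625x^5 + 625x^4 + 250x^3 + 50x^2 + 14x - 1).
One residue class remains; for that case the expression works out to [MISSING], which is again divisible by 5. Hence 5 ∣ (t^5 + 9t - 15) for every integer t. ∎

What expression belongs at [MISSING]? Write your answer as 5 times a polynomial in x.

Only t ≡ 2 (mod 5) is unaccounted for. Put t = 5x+2:
(5x+2)^5 + 9(5x+2) - 15 expands to 3125x^5 + 6250x^4 + 5000x^3 + 2000x^2 + 445x + 35,
and factoring out 5 leaves 5(625x^5 + 1250x^4 + 1000x^3 + 400x^2 + 89x + 7).

5(625x^5 + 1250x^4 + 1000x^3 + 400x^2 + 89x + 7)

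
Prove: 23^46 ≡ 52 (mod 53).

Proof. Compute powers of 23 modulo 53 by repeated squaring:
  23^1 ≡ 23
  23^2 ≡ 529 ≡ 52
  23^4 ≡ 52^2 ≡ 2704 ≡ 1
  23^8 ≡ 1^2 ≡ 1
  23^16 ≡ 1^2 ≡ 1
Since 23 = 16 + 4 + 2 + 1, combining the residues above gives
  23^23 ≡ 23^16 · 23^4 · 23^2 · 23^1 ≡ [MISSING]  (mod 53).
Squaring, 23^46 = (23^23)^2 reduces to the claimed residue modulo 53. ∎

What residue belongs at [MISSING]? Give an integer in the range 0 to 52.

Multiply the listed residues: 1 · 1 · 52 · 23 = 1 → 52 → 1196.
Reducing modulo 53: 1196 = 22·53 + 30, so 23^23 ≡ 30.

30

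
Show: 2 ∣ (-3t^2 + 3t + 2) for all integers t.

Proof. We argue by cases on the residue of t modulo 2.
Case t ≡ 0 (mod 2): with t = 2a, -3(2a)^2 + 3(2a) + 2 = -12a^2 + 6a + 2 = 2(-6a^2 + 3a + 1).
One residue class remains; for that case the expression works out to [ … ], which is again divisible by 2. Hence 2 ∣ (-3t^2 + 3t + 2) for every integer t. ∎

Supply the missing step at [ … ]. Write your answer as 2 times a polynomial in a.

Only t ≡ 1 (mod 2) is unaccounted for. Put t = 2a+1:
-3(2a+1)^2 + 3(2a+1) + 2 expands to -12a^2 - 6a + 2,
and factoring out 2 leaves 2(-6a^2 - 3a + 1).

2(-6a^2 - 3a + 1)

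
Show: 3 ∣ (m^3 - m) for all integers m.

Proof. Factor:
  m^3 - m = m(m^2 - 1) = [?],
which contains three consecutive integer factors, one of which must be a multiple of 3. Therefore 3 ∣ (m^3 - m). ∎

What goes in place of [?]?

(m - 1)m(m + 1)

m(m^2 - 1) = m(m - 1)(m + 1) = (m - 1)m(m + 1).
These three factors are consecutive integers, so their product is divisible by 3.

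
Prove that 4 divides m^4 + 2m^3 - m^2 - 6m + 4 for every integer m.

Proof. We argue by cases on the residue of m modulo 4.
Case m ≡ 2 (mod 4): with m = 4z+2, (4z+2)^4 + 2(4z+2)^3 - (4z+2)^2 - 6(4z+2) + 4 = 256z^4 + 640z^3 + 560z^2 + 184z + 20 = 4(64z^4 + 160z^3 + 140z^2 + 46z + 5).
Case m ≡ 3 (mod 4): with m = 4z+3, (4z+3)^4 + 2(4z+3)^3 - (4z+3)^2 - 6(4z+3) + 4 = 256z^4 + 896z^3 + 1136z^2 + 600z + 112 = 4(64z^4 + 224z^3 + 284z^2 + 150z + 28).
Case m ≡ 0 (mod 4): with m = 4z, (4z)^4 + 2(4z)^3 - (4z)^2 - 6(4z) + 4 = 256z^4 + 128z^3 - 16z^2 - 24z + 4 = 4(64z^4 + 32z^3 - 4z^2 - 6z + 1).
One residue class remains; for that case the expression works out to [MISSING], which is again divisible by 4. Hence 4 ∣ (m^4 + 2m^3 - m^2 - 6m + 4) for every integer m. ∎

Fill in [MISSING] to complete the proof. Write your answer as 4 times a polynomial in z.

The residues treated are {2, 3, 0}, so the missing case is m ≡ 1 (mod 4); write m = 4z+1.
Then (4z+1)^4 + 2(4z+1)^3 - (4z+1)^2 - 6(4z+1) + 4 = 256z^4 + 384z^3 + 176z^2 + 8z = 4(64z^4 + 96z^3 + 44z^2 + 2z).

4(64z^4 + 96z^3 + 44z^2 + 2z)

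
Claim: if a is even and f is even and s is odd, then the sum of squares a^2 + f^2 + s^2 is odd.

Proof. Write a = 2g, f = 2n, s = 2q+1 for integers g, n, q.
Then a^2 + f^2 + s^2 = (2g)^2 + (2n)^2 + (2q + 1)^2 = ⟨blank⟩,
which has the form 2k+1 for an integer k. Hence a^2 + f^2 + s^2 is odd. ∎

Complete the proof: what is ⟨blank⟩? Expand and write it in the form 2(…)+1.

(2g)^2 + (2n)^2 + (2q + 1)^2 = 4g^2 + 4n^2 + 4q^2 + 4q + 1
= 2(2g^2 + 2n^2 + 2q^2 + 2q) + 1.
Since 2g^2 + 2n^2 + 2q^2 + 2q is an integer, the sum of squares is of the form 2k+1 for an integer k.

2(2g^2 + 2n^2 + 2q^2 + 2q) + 1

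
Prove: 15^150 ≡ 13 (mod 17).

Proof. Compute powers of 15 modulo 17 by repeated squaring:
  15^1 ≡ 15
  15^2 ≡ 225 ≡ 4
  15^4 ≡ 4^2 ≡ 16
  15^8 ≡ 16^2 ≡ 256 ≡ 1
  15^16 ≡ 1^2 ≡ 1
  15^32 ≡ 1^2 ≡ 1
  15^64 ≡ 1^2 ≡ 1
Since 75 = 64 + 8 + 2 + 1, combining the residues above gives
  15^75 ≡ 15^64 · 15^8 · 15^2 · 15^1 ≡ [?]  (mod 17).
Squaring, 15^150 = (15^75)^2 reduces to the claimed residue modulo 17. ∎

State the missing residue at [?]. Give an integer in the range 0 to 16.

Multiply the listed residues: 1 · 1 · 4 · 15 = 1 → 4 → 60.
Reducing modulo 17: 60 = 3·17 + 9, so 15^75 ≡ 9.

9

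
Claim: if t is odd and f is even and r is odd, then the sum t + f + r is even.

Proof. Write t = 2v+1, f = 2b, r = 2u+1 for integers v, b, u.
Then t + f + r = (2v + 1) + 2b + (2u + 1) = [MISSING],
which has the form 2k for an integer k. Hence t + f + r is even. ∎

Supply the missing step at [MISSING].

2(b + u + v + 1)

(2v + 1) + 2b + (2u + 1) = 2b + 2u + 2v + 2
= 2(b + u + v + 1).
Since b + u + v + 1 is an integer, the sum is of the form 2k for an integer k.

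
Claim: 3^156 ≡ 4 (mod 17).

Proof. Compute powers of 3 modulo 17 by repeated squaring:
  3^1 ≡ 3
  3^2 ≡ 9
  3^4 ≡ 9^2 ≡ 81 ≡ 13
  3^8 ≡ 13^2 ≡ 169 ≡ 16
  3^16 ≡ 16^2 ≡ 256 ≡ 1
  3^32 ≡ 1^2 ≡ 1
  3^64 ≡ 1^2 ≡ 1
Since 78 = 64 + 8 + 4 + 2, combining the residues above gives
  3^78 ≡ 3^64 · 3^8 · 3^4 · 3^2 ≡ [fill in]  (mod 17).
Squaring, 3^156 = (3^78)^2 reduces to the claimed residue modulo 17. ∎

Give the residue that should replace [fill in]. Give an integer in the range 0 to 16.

2

Multiply the listed residues: 1 · 16 · 13 · 9 = 16 → 208 → 1872.
Reducing modulo 17: 1872 = 110·17 + 2, so 3^78 ≡ 2.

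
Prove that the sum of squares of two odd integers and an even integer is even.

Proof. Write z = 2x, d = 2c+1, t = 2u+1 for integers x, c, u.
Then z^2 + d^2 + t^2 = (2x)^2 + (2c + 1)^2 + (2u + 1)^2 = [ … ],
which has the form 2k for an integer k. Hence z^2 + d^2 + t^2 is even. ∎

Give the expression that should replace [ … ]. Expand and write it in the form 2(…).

2(2c^2 + 2c + 2u^2 + 2u + 2x^2 + 1)

(2x)^2 + (2c + 1)^2 + (2u + 1)^2 = 4c^2 + 4c + 4u^2 + 4u + 4x^2 + 2
= 2(2c^2 + 2c + 2u^2 + 2u + 2x^2 + 1).
Since 2c^2 + 2c + 2u^2 + 2u + 2x^2 + 1 is an integer, the sum of squares is of the form 2k for an integer k.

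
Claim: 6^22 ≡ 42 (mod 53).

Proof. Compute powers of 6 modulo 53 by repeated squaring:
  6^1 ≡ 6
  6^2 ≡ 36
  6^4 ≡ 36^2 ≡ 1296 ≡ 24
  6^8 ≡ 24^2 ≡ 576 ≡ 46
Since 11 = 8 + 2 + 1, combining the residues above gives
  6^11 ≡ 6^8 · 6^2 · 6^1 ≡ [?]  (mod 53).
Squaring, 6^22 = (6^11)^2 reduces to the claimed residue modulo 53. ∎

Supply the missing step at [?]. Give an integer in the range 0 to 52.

Multiply the listed residues: 46 · 36 · 6 = 1656 → 9936.
Reducing modulo 53: 9936 = 187·53 + 25, so 6^11 ≡ 25.

25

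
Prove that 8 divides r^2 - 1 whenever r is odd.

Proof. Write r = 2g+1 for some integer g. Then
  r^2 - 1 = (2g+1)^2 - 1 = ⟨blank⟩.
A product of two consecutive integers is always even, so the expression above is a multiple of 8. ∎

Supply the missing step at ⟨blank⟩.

(2g+1)^2 - 1 = 4g^2 + 4g + 1 - 1 = 4g^2 + 4g = 4g(g+1).
Since g and g+1 are consecutive, g(g+1) is even, and 4·(even) is a multiple of 8.

4g(g + 1)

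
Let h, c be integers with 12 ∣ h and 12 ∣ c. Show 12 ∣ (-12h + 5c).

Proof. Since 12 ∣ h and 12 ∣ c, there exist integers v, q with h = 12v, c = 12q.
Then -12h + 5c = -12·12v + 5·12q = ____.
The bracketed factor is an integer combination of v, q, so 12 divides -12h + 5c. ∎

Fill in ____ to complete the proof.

12(5q - 12v)

Pull the common 12 out of every term: -12·12v + 5·12q = 12(5q - 12v).
5q - 12v is an integer, which exhibits the divisibility.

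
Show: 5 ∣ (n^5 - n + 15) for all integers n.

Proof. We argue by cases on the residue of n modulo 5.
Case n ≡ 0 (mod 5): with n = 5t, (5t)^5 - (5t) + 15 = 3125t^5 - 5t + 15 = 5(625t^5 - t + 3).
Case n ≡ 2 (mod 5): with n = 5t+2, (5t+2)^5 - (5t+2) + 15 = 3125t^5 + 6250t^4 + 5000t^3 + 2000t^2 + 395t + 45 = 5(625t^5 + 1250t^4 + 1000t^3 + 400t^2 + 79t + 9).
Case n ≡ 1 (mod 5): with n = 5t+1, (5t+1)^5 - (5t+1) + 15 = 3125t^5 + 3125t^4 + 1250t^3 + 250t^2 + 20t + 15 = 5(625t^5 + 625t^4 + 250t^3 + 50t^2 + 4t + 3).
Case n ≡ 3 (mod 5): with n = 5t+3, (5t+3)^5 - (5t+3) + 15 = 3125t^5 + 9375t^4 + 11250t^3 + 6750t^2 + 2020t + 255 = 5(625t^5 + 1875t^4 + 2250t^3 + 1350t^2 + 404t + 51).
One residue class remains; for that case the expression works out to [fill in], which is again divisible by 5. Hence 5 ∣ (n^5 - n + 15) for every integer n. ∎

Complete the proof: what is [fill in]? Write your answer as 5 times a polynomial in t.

5(625t^5 + 2500t^4 + 4000t^3 + 3200t^2 + 1279t + 207)

Only n ≡ 4 (mod 5) is unaccounted for. Put n = 5t+4:
(5t+4)^5 - (5t+4) + 15 expands to 3125t^5 + 12500t^4 + 20000t^3 + 16000t^2 + 6395t + 1035,
and factoring out 5 leaves 5(625t^5 + 2500t^4 + 4000t^3 + 3200t^2 + 1279t + 207).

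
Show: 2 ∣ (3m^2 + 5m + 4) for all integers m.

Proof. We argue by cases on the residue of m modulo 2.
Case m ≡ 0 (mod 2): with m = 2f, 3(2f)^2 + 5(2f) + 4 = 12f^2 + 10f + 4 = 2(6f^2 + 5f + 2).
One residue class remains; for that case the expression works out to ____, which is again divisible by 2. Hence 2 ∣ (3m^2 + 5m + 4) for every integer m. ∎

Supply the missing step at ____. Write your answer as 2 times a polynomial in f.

2(6f^2 + 11f + 6)

The residues treated are {0}, so the missing case is m ≡ 1 (mod 2); write m = 2f+1.
Then 3(2f+1)^2 + 5(2f+1) + 4 = 12f^2 + 22f + 12 = 2(6f^2 + 11f + 6).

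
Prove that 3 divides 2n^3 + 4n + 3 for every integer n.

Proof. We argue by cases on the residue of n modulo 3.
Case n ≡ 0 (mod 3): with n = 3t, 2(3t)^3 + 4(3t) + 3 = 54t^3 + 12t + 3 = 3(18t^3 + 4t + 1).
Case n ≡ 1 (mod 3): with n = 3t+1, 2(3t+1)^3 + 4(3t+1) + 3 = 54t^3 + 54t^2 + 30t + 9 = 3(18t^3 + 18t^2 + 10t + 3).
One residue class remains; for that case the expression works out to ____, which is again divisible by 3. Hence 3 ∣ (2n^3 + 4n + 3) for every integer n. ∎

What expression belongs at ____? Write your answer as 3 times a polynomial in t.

3(18t^3 + 36t^2 + 28t + 9)

Only n ≡ 2 (mod 3) is unaccounted for. Put n = 3t+2:
2(3t+2)^3 + 4(3t+2) + 3 expands to 54t^3 + 108t^2 + 84t + 27,
and factoring out 3 leaves 3(18t^3 + 36t^2 + 28t + 9).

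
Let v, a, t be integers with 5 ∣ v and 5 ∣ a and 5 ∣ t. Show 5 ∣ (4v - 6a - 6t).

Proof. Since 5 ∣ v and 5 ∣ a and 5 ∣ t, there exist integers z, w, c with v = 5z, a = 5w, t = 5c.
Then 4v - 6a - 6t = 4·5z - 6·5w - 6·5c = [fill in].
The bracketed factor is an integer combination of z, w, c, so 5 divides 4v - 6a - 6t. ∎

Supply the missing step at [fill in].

5(-6c - 6w + 4z)

Each term has a factor of 5: 4·5z - 6·5w - 6·5c = 5·(-6c - 6w + 4z).
Since -6c - 6w + 4z is an integer, 5 ∣ (4v - 6a - 6t).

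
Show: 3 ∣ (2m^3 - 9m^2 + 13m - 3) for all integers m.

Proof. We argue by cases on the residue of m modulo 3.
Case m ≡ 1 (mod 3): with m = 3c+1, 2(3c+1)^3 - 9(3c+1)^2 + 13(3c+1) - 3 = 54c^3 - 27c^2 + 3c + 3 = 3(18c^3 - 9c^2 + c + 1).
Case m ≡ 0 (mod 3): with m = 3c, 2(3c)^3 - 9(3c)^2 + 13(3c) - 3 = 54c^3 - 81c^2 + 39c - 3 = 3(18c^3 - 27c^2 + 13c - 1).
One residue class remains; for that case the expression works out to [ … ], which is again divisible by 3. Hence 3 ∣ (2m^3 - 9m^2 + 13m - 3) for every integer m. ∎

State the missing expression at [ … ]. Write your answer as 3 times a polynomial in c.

The residues treated are {1, 0}, so the missing case is m ≡ 2 (mod 3); write m = 3c+2.
Then 2(3c+2)^3 - 9(3c+2)^2 + 13(3c+2) - 3 = 54c^3 + 27c^2 + 3c + 3 = 3(18c^3 + 9c^2 + c + 1).

3(18c^3 + 9c^2 + c + 1)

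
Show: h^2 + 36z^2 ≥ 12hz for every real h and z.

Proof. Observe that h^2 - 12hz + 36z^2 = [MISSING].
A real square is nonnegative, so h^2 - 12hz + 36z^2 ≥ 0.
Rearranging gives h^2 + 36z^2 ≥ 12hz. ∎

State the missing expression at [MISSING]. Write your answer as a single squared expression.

The leading and trailing coefficients are 1^2 and 6^2, and 12 = 2·1·6, so the trinomial is (h - 6z)^2.
Hence h^2 - 12hz + 36z^2 ≥ 0.

(h - 6z)^2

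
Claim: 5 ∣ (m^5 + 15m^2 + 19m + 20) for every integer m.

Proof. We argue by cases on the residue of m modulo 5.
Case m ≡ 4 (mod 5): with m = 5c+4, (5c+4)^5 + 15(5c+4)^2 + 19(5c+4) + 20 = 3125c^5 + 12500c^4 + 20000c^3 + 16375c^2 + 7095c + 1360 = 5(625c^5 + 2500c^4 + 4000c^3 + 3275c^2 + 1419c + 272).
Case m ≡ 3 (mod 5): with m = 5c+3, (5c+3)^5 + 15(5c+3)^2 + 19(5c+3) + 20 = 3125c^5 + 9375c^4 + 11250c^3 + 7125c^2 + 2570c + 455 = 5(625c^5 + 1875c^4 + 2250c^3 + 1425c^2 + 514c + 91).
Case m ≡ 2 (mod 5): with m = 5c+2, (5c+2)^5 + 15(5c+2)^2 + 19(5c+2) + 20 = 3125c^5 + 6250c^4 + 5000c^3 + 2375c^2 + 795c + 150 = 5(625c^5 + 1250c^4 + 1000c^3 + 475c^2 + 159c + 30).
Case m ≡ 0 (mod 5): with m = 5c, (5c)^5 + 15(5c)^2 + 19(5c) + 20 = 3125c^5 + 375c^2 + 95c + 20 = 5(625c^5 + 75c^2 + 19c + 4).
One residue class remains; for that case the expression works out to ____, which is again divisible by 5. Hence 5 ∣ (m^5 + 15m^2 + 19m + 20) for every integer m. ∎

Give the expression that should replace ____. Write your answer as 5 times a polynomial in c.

The residues treated are {4, 3, 2, 0}, so the missing case is m ≡ 1 (mod 5); write m = 5c+1.
Then (5c+1)^5 + 15(5c+1)^2 + 19(5c+1) + 20 = 3125c^5 + 3125c^4 + 1250c^3 + 625c^2 + 270c + 55 = 5(625c^5 + 625c^4 + 250c^3 + 125c^2 + 54c + 11).

5(625c^5 + 625c^4 + 250c^3 + 125c^2 + 54c + 11)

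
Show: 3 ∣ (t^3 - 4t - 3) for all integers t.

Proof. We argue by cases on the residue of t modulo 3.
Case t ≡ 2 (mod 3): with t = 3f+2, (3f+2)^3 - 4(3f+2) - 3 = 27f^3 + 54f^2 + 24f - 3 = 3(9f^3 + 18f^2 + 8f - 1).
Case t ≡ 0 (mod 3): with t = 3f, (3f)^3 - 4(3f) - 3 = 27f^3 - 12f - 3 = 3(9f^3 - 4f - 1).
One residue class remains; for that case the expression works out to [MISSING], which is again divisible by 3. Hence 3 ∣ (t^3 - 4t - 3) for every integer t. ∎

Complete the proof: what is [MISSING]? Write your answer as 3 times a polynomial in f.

3(9f^3 + 9f^2 - f - 2)

Only t ≡ 1 (mod 3) is unaccounted for. Put t = 3f+1:
(3f+1)^3 - 4(3f+1) - 3 expands to 27f^3 + 27f^2 - 3f - 6,
and factoring out 3 leaves 3(9f^3 + 9f^2 - f - 2).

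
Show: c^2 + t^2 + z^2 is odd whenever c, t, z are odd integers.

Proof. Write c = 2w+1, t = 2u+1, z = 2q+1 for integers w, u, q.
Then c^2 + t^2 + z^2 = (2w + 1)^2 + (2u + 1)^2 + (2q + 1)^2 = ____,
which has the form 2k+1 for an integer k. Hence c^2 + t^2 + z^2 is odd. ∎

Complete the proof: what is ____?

2(2q^2 + 2q + 2u^2 + 2u + 2w^2 + 2w + 1) + 1

(2w + 1)^2 + (2u + 1)^2 + (2q + 1)^2 = 4q^2 + 4q + 4u^2 + 4u + 4w^2 + 4w + 3
= 2(2q^2 + 2q + 2u^2 + 2u + 2w^2 + 2w + 1) + 1.
Since 2q^2 + 2q + 2u^2 + 2u + 2w^2 + 2w + 1 is an integer, the sum of squares is of the form 2k+1 for an integer k.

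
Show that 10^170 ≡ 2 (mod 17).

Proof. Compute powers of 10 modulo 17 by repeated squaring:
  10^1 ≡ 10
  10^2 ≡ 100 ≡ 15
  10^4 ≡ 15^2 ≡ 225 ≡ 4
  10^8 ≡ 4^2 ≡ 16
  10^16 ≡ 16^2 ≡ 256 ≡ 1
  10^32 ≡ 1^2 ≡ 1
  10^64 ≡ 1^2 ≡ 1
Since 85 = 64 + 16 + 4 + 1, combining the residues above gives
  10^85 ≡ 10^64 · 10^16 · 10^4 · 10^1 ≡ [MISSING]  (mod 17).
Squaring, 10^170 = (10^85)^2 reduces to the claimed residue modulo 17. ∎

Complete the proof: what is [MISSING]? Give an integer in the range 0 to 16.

Multiply the listed residues: 1 · 1 · 4 · 10 = 1 → 4 → 40.
Reducing modulo 17: 40 = 2·17 + 6, so 10^85 ≡ 6.

6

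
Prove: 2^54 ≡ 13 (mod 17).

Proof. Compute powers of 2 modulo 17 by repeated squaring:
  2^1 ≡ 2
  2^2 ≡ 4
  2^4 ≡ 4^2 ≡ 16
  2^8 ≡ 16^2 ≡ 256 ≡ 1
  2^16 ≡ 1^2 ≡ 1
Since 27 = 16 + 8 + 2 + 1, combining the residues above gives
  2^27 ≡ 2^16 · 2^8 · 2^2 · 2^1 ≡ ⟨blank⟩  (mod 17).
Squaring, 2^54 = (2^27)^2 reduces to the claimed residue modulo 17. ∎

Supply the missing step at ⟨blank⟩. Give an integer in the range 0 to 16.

8

Multiply the listed residues: 1 · 1 · 4 · 2 = 1 → 4 → 8.
Reducing modulo 17: 8 = 0·17 + 8, so 2^27 ≡ 8.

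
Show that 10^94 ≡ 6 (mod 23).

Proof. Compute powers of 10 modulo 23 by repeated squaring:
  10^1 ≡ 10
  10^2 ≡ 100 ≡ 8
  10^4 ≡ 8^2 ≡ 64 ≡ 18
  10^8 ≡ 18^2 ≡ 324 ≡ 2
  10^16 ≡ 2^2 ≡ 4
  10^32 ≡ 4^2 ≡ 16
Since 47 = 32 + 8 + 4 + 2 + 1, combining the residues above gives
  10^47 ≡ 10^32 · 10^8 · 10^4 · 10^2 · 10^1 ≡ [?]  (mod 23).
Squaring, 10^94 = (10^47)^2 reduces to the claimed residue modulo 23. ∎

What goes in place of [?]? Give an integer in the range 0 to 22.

11

10^32 · 10^8 · 10^4 · 10^2 · 10^1 ≡ 16 · 2 · 18 · 8 · 10 = 46080.
46080 mod 23 = 11, so 10^47 ≡ 11 (mod 23).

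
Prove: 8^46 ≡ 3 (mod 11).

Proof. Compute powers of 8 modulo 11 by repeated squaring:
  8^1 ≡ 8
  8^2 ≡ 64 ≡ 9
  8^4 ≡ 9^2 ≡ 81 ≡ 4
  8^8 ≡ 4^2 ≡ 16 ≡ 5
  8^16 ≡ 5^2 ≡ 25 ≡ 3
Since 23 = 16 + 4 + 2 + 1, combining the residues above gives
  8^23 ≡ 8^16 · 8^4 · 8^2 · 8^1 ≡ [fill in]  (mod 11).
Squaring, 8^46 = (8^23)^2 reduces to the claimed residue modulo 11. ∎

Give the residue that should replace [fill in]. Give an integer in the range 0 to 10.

6

8^16 · 8^4 · 8^2 · 8^1 ≡ 3 · 4 · 9 · 8 = 864.
864 mod 11 = 6, so 8^23 ≡ 6 (mod 11).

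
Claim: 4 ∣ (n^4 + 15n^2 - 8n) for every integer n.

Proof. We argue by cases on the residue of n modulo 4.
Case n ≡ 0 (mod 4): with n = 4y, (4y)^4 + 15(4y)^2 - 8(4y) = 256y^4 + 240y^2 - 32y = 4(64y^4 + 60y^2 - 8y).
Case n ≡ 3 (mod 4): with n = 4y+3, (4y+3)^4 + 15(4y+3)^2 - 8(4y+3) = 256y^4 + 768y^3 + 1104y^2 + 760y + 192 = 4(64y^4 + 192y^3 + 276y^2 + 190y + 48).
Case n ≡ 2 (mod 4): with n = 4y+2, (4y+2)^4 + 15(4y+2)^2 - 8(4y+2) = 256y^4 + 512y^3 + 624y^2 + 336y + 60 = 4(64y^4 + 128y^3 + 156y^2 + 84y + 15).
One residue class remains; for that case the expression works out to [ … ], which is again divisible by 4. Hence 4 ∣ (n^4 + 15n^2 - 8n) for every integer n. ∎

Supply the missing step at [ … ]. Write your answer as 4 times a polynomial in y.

4(64y^4 + 64y^3 + 84y^2 + 26y + 2)

Only n ≡ 1 (mod 4) is unaccounted for. Put n = 4y+1:
(4y+1)^4 + 15(4y+1)^2 - 8(4y+1) expands to 256y^4 + 256y^3 + 336y^2 + 104y + 8,
and factoring out 4 leaves 4(64y^4 + 64y^3 + 84y^2 + 26y + 2).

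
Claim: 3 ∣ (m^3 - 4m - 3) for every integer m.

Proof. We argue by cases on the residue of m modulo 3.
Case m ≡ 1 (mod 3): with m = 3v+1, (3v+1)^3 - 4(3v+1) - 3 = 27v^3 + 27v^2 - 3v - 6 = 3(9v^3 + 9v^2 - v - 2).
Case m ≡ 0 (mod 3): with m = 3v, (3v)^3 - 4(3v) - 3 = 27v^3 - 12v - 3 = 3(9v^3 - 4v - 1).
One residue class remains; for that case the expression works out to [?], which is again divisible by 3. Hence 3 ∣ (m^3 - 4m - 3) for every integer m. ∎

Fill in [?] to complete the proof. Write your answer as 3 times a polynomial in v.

The residues treated are {1, 0}, so the missing case is m ≡ 2 (mod 3); write m = 3v+2.
Then (3v+2)^3 - 4(3v+2) - 3 = 27v^3 + 54v^2 + 24v - 3 = 3(9v^3 + 18v^2 + 8v - 1).

3(9v^3 + 18v^2 + 8v - 1)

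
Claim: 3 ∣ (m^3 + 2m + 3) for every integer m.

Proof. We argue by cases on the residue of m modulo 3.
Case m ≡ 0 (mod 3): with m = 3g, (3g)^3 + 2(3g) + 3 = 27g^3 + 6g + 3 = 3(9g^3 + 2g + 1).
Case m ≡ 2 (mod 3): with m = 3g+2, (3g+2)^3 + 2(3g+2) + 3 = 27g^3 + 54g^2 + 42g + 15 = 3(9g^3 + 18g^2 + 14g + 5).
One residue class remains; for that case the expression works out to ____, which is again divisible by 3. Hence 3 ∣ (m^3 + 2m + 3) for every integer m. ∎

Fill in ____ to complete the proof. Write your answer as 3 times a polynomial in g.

Only m ≡ 1 (mod 3) is unaccounted for. Put m = 3g+1:
(3g+1)^3 + 2(3g+1) + 3 expands to 27g^3 + 27g^2 + 15g + 6,
and factoring out 3 leaves 3(9g^3 + 9g^2 + 5g + 2).

3(9g^3 + 9g^2 + 5g + 2)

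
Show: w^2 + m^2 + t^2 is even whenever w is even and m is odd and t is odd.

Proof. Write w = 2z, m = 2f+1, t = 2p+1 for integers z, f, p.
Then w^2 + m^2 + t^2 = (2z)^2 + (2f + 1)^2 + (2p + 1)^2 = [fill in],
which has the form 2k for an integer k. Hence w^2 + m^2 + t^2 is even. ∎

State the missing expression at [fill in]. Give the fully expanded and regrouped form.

(2z)^2 + (2f + 1)^2 + (2p + 1)^2 = 4f^2 + 4f + 4p^2 + 4p + 4z^2 + 2
= 2(2f^2 + 2f + 2p^2 + 2p + 2z^2 + 1).
Since 2f^2 + 2f + 2p^2 + 2p + 2z^2 + 1 is an integer, the sum of squares is of the form 2k for an integer k.

2(2f^2 + 2f + 2p^2 + 2p + 2z^2 + 1)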